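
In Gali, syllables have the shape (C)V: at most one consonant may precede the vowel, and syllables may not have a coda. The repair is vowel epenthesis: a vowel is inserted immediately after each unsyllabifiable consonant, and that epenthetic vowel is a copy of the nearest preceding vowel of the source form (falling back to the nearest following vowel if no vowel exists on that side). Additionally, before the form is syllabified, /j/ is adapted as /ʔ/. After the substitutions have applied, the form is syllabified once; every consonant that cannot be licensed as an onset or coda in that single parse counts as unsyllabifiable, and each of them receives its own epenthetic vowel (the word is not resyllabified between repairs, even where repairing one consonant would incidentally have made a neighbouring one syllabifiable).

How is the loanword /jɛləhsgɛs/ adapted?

Substitution: /j/ → /ʔ/, giving /ʔɛləhsgɛs/.
The consonants /h/, /s/, /s/ cannot be parsed into a legal (C)V syllable (no codas are permitted; onsets are limited to one consonant).
Epenthesis after each stranded consonant: /h/ → /hə/, /s/ → /sə/, /s/ → /sɛ/.

ʔɛləhəsəgɛsɛ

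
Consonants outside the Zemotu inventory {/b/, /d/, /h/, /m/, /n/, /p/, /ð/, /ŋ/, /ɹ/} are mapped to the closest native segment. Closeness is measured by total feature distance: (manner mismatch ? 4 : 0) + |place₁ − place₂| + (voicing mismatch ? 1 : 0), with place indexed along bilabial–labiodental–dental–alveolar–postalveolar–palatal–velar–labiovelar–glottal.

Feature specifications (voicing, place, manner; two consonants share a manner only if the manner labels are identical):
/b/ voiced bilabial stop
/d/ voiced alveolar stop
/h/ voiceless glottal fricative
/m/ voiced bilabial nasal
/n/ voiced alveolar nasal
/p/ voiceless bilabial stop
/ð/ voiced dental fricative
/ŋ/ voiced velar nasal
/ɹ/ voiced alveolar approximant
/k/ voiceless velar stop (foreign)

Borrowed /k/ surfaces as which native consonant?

/d/ is closest: same manner (stop), place distance 3 (velar→alveolar), voicing differs (+1); total 4. Next closest is /ŋ/ at distance 5.

d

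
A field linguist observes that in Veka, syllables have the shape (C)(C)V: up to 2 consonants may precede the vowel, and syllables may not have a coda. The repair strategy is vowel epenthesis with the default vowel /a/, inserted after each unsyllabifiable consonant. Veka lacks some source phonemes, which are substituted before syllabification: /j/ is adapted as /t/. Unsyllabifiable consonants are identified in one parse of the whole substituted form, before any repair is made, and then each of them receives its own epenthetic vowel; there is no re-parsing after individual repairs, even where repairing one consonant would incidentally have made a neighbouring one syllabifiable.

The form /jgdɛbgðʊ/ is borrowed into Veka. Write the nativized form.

tagdɛbagðʊ

Substitution: /j/ → /t/, giving /tgdɛbgðʊ/.
Syllabifying with onset maximization leaves /t/, /b/ stranded (no codas are permitted; onsets may contain at most 2 consonants).
Inserting the epenthetic vowel yields /t/ → /ta/, /b/ → /ba/.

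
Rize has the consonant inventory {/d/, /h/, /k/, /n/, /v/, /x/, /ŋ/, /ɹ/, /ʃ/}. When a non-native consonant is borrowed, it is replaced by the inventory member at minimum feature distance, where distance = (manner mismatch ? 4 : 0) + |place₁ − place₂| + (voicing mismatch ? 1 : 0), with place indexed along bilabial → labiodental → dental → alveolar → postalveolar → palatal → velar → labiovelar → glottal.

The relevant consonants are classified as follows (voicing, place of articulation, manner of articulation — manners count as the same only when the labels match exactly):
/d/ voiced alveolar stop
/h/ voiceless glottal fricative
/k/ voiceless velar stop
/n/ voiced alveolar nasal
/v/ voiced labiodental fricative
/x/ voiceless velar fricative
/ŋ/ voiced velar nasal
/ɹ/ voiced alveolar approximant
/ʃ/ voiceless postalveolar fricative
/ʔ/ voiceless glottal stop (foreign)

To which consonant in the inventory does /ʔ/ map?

k

/k/ is closest: same manner (stop), place distance 2 (glottal→velar), same voicing; total 2. Next closest is /h/ at distance 4.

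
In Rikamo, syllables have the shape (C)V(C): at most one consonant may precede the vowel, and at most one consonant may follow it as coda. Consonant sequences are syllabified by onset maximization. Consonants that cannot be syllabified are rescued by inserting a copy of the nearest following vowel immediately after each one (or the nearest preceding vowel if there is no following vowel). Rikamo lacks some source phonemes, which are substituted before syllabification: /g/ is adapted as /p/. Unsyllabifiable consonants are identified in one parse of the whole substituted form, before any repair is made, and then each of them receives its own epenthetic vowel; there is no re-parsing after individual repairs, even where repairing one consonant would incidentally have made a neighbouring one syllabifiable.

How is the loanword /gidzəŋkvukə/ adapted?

pidzəŋkuvukə

Substitution: /g/ → /p/, giving /pidzəŋkvukə/.
The consonants /k/ cannot be parsed into a legal (C)V(C) syllable (at most one coda consonant is licensed; onsets are limited to one consonant).
Inserting the epenthetic vowel yields /k/ → /ku/.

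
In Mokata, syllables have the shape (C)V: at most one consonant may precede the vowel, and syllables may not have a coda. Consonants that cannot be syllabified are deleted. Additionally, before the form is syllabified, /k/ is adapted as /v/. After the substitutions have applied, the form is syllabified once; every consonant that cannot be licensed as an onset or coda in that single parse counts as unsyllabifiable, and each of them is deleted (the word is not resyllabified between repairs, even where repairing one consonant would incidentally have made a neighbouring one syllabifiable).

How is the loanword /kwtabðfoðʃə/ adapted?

Substitution: /k/ → /v/, giving /vwtabðfoðʃə/.
The consonants /v/, /w/, /b/, /ð/, /ð/ cannot be parsed into a legal (C)V syllable (no codas are permitted; onsets are limited to one consonant).
Deletion applies to /v/, /w/, /b/, /ð/, /ð/.

tafoʃə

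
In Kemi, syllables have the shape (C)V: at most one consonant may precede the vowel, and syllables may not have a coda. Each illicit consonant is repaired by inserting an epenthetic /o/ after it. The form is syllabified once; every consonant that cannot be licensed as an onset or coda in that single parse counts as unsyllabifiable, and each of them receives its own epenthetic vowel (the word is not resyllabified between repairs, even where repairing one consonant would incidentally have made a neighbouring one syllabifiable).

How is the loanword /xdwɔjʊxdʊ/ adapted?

xodowɔjʊxodʊ

Under (C)V, the unsyllabifiable consonants are /x/, /d/, /x/ (no codas are permitted; onsets are limited to one consonant).
Inserting the epenthetic vowel yields /x/ → /xo/, /d/ → /do/, /x/ → /xo/.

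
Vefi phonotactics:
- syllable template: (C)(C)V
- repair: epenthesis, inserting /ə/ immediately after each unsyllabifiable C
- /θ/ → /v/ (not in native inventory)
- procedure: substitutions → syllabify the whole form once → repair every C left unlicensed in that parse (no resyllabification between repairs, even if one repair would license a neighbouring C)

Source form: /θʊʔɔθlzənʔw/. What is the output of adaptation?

Substitution: /θ/ → /v/, giving /vʊʔɔvlzənʔw/.
Under (C)(C)V, the unsyllabifiable consonants are /v/, /n/, /ʔ/, /w/ (no codas are permitted; onsets may contain at most 2 consonants).
Inserting the epenthetic vowel yields /v/ → /və/, /n/ → /nə/, /ʔ/ → /ʔə/, /w/ → /wə/.

vʊʔɔvəlzənəʔəwə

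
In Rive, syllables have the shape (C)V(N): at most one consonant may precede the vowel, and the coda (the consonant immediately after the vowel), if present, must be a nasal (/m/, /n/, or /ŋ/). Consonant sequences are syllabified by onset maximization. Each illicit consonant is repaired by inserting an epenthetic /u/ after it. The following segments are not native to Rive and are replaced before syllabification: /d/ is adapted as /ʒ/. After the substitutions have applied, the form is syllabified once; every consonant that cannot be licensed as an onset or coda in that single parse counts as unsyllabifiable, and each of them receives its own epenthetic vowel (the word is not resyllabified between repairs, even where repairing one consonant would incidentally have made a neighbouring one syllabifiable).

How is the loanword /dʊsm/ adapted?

ʒʊsumu

Substitution: /d/ → /ʒ/, giving /ʒʊsm/.
Syllabifying with onset maximization leaves /s/, /m/ stranded (only a nasal (/m/, /n/, or /ŋ/) is licensed in coda position; onsets are limited to one consonant).
Inserting the epenthetic vowel yields /s/ → /su/, /m/ → /mu/.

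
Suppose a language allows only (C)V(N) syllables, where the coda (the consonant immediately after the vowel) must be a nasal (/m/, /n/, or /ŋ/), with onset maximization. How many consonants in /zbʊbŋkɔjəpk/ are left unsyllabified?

5

Syllabifying with onset maximization leaves /z/, /b/, /ŋ/, /p/, /k/ stranded (only a nasal (/m/, /n/, or /ŋ/) is licensed in coda position; onsets are limited to one consonant).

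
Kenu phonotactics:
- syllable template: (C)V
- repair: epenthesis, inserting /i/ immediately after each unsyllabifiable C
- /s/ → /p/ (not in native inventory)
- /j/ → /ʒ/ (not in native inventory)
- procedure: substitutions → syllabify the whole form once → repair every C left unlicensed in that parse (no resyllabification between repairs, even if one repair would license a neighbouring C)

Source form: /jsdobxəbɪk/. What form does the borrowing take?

ʒipidobixəbɪki

Substitution: /j/ → /ʒ/, /s/ → /p/, giving /ʒpdobxəbɪk/.
The consonants /ʒ/, /p/, /b/, /k/ cannot be parsed into a legal (C)V syllable (no codas are permitted; onsets are limited to one consonant).
Epenthesis after each stranded consonant: /ʒ/ → /ʒi/, /p/ → /pi/, /b/ → /bi/, /k/ → /ki/.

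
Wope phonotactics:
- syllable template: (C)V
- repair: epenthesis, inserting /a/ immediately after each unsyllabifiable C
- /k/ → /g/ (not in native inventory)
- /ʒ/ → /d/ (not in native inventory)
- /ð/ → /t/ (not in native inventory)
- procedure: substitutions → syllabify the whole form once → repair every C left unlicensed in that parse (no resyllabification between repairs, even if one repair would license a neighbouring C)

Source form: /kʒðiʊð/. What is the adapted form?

Substitution: /k/ → /g/, /ʒ/ → /d/, /ð/ → /t/, giving /gdtiʊt/.
The consonants /g/, /d/, /t/ cannot be parsed into a legal (C)V syllable (no codas are permitted; onsets are limited to one consonant).
Epenthesis after each stranded consonant: /g/ → /ga/, /d/ → /da/, /t/ → /ta/.

gadatiʊta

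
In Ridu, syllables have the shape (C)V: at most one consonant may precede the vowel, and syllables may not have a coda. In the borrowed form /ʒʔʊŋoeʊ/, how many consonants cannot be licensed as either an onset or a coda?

Under (C)V, the unsyllabifiable consonants are /ʒ/ (no codas are permitted; onsets are limited to one consonant).

1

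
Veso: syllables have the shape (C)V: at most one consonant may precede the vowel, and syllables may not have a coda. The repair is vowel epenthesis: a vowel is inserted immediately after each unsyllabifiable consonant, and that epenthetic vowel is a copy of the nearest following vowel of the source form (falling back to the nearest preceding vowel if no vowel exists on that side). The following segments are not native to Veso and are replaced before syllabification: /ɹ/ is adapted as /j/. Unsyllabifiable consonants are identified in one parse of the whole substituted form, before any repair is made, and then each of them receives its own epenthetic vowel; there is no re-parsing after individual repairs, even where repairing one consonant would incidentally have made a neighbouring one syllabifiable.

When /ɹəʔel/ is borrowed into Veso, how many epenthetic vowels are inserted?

1

After substitution the input is /jəʔel/.
The unsyllabifiable consonants are /l/; each receives one epenthetic vowel.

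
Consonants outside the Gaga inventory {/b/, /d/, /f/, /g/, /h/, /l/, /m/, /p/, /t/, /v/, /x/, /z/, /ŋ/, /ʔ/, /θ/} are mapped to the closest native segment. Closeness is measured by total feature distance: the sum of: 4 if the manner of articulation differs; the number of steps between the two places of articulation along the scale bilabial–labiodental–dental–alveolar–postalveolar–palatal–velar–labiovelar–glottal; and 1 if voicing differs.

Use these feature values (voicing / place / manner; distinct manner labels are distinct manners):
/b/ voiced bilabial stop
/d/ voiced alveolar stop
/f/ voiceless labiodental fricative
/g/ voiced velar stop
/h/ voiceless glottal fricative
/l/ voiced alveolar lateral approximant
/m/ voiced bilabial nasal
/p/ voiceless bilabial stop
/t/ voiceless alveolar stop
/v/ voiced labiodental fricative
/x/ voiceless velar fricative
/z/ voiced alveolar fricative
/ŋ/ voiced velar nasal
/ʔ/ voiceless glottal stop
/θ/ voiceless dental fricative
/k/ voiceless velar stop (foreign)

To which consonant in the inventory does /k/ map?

/g/ is closest: same manner (stop), place distance 0 (velar→velar), voicing differs (+1); total 1. Next closest is /ʔ/ at distance 2.

g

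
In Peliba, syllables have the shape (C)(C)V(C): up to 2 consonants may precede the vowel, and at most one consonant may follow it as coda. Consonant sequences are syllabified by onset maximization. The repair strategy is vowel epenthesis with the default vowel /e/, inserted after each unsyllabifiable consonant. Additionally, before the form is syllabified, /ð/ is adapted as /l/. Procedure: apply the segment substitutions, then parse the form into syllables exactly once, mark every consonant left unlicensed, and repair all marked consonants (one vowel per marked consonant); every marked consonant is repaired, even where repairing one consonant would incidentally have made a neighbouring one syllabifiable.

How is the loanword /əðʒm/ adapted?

Substitution: /ð/ → /l/, giving /əlʒm/.
The consonants /ʒ/, /m/ cannot be parsed into a legal (C)(C)V(C) syllable (at most one coda consonant is licensed; onsets may contain at most 2 consonants).
Inserting the epenthetic vowel yields /ʒ/ → /ʒe/, /m/ → /me/.

əlʒeme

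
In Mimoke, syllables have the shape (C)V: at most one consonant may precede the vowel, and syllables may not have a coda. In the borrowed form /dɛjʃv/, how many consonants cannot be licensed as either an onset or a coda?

Syllabifying with onset maximization leaves /j/, /ʃ/, /v/ stranded (no codas are permitted; onsets are limited to one consonant).

3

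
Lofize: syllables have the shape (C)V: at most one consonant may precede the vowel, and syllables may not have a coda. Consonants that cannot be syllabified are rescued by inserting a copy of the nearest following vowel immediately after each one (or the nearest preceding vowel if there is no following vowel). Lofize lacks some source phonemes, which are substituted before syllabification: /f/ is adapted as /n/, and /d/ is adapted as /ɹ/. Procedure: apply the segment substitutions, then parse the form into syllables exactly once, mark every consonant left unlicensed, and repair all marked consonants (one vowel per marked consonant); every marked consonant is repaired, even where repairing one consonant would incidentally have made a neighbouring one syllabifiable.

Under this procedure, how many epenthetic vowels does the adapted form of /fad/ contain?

1

After substitution the input is /naɹ/.
The unsyllabifiable consonants are /ɹ/; each receives one epenthetic vowel.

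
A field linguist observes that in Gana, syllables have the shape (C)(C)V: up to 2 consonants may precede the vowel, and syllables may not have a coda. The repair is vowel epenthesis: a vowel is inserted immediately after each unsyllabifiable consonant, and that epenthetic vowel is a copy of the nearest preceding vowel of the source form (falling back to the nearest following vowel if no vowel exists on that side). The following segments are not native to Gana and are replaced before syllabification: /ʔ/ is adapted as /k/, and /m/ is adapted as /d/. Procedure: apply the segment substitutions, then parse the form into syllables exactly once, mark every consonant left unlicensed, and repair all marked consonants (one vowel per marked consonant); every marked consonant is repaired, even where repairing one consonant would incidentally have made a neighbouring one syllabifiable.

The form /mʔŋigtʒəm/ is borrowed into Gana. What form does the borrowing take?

Substitution: /m/ → /d/, /ʔ/ → /k/, giving /dkŋigtʒəd/.
Under (C)(C)V, the unsyllabifiable consonants are /d/, /g/, /d/ (no codas are permitted; onsets may contain at most 2 consonants).
Epenthesis after each stranded consonant: /d/ → /di/, /g/ → /gi/, /d/ → /də/.

dikŋigitʒədə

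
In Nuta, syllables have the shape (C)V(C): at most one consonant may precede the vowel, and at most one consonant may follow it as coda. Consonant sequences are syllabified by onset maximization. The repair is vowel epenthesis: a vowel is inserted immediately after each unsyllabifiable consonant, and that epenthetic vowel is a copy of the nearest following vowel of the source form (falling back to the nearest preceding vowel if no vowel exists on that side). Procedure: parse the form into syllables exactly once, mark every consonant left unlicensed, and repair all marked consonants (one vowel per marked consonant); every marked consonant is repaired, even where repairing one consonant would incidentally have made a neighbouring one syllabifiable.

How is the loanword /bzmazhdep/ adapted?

bazamazhedep

The consonants /b/, /z/, /h/ cannot be parsed into a legal (C)V(C) syllable (at most one coda consonant is licensed; onsets are limited to one consonant).
Each unlicensed consonant becomes the onset of a new syllable: /b/ → /ba/, /z/ → /za/, /h/ → /he/.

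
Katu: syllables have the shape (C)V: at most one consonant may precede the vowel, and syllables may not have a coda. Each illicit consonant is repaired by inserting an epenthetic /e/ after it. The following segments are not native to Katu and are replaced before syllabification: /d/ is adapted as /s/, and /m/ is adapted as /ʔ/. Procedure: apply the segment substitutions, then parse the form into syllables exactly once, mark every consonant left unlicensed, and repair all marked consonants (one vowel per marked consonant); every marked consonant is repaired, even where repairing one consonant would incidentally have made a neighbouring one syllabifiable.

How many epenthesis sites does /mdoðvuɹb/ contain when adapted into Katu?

4

After substitution the input is /ʔsoðvuɹb/.
The unsyllabifiable consonants are /ʔ/, /ð/, /ɹ/, /b/; each receives one epenthetic vowel.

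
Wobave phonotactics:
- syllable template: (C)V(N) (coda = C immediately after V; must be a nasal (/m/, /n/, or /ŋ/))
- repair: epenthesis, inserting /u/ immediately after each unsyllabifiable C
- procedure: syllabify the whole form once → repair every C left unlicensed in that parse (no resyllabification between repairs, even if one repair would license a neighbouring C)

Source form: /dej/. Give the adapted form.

deju

Syllabifying with onset maximization leaves /j/ stranded (only a nasal (/m/, /n/, or /ŋ/) is licensed in coda position; onsets are limited to one consonant).
Each unlicensed consonant becomes the onset of a new syllable: /j/ → /ju/.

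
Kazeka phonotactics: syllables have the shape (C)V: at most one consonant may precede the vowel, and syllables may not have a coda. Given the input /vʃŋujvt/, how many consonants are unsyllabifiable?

The consonants /v/, /ʃ/, /j/, /v/, /t/ cannot be parsed into a legal (C)V syllable (no codas are permitted; onsets are limited to one consonant).

5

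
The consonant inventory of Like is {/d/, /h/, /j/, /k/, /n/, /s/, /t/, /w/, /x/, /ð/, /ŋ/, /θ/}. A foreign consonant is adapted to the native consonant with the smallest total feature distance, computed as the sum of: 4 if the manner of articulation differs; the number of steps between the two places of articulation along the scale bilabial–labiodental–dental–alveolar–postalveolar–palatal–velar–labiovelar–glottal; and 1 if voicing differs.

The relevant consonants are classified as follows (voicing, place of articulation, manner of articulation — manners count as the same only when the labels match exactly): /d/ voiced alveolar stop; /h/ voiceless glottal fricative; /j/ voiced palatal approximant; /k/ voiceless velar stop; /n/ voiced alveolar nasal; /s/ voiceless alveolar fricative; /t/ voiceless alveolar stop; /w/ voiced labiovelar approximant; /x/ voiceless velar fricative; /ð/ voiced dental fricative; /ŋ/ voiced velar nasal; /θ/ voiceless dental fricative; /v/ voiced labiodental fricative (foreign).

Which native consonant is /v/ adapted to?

/ð/ is closest: same manner (fricative), place distance 1 (labiodental→dental), same voicing; total 1. Next closest is /θ/ at distance 2.

ð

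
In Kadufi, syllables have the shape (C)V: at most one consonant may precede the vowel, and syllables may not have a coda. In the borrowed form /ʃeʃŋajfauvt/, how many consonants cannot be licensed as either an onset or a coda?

4

Syllabifying with onset maximization leaves /ʃ/, /j/, /v/, /t/ stranded (no codas are permitted; onsets are limited to one consonant).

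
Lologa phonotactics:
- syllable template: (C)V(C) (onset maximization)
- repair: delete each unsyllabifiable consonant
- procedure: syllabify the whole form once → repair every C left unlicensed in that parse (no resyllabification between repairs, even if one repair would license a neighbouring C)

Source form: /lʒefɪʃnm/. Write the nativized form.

Syllabifying with onset maximization leaves /l/, /n/, /m/ stranded (at most one coda consonant is licensed; onsets are limited to one consonant).
Deleting the stranded consonants removes /l/, /n/, /m/.

ʒefɪʃ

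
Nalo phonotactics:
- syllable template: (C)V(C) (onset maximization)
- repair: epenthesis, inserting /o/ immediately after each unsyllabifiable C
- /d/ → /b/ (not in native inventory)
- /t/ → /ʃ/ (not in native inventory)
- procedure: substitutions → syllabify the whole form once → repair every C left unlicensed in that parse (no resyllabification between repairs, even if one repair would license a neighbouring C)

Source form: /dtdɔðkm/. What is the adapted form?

boʃobɔðkomo

Substitution: /d/ → /b/, /t/ → /ʃ/, giving /bʃbɔðkm/.
Syllabifying with onset maximization leaves /b/, /ʃ/, /k/, /m/ stranded (at most one coda consonant is licensed; onsets are limited to one consonant).
Inserting the epenthetic vowel yields /b/ → /bo/, /ʃ/ → /ʃo/, /k/ → /ko/, /m/ → /mo/.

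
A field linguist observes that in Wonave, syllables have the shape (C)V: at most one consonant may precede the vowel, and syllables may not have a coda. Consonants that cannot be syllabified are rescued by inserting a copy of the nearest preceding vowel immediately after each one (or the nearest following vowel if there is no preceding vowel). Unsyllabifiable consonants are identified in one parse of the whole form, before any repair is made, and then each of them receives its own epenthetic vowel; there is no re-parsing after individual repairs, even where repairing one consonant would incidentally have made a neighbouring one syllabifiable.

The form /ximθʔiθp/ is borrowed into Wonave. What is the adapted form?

Syllabifying with onset maximization leaves /m/, /θ/, /θ/, /p/ stranded (no codas are permitted; onsets are limited to one consonant).
Inserting the epenthetic vowel yields /m/ → /mi/, /θ/ → /θi/, /θ/ → /θi/, /p/ → /pi/.

ximiθiʔiθipi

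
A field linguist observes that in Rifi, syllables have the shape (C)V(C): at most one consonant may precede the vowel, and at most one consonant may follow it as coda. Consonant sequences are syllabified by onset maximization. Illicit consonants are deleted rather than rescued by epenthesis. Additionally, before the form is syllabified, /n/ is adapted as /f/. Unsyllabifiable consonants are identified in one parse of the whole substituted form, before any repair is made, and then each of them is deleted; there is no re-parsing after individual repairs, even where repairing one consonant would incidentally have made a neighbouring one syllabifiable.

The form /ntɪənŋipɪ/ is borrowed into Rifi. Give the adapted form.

Substitution: /n/ → /f/, giving /ftɪəfŋipɪ/.
The consonants /f/ cannot be parsed into a legal (C)V(C) syllable (at most one coda consonant is licensed; onsets are limited to one consonant).
Deletion applies to /f/.

tɪəfŋipɪ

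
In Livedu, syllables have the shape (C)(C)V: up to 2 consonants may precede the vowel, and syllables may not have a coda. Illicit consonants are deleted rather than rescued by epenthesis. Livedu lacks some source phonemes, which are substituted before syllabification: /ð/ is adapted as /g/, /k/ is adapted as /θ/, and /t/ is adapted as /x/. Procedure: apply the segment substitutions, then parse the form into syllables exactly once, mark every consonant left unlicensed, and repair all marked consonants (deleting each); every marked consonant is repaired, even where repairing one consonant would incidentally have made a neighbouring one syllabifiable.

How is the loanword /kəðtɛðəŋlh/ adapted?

Substitution: /k/ → /θ/, /ð/ → /g/, /t/ → /x/, giving /θəgxɛgəŋlh/.
The consonants /ŋ/, /l/, /h/ cannot be parsed into a legal (C)(C)V syllable (no codas are permitted; onsets may contain at most 2 consonants).
Deletion applies to /ŋ/, /l/, /h/.

θəgxɛgə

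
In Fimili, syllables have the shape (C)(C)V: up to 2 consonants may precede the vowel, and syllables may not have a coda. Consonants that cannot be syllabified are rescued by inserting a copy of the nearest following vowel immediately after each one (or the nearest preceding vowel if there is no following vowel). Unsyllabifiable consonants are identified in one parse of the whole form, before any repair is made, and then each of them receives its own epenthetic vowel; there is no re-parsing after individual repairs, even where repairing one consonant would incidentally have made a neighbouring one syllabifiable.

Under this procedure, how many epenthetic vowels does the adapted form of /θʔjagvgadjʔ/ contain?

The unsyllabifiable consonants are /θ/, /g/, /d/, /j/, /ʔ/; each receives one epenthetic vowel.

5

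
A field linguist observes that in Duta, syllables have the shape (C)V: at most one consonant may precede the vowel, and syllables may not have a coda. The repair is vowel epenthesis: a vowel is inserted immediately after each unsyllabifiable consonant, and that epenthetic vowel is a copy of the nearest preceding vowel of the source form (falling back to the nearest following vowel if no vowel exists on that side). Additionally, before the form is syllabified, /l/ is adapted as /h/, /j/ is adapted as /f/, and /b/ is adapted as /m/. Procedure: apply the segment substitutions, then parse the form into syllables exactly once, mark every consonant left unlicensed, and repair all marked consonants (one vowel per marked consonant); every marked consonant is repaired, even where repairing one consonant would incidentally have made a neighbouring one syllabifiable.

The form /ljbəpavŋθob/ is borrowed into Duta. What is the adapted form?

həfəməpavaŋaθomo

Substitution: /l/ → /h/, /j/ → /f/, /b/ → /m/, giving /hfməpavŋθom/.
Syllabifying with onset maximization leaves /h/, /f/, /v/, /ŋ/, /m/ stranded (no codas are permitted; onsets are limited to one consonant).
Inserting the epenthetic vowel yields /h/ → /hə/, /f/ → /fə/, /v/ → /va/, /ŋ/ → /ŋa/, /m/ → /mo/.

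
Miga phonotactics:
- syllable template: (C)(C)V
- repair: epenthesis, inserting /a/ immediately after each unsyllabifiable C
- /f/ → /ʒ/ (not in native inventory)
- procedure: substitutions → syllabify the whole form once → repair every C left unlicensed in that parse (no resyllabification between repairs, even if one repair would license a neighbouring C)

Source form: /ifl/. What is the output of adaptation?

Substitution: /f/ → /ʒ/, giving /iʒl/.
Syllabifying with onset maximization leaves /ʒ/, /l/ stranded (no codas are permitted; onsets may contain at most 2 consonants).
Epenthesis after each stranded consonant: /ʒ/ → /ʒa/, /l/ → /la/.

iʒala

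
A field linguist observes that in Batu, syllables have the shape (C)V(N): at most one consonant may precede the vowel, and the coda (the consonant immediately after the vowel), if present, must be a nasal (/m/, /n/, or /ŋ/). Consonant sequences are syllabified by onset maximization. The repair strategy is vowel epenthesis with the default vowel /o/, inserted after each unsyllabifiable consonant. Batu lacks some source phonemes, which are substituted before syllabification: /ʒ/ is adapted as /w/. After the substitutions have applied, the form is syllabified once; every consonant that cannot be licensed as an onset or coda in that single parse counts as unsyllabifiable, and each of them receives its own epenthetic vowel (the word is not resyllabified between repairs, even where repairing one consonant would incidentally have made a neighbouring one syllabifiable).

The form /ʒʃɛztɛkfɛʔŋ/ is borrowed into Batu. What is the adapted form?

Substitution: /ʒ/ → /w/, giving /wʃɛztɛkfɛʔŋ/.
Syllabifying with onset maximization leaves /w/, /z/, /k/, /ʔ/, /ŋ/ stranded (only a nasal (/m/, /n/, or /ŋ/) is licensed in coda position; onsets are limited to one consonant).
Inserting the epenthetic vowel yields /w/ → /wo/, /z/ → /zo/, /k/ → /ko/, /ʔ/ → /ʔo/, /ŋ/ → /ŋo/.

woʃɛzotɛkofɛʔoŋo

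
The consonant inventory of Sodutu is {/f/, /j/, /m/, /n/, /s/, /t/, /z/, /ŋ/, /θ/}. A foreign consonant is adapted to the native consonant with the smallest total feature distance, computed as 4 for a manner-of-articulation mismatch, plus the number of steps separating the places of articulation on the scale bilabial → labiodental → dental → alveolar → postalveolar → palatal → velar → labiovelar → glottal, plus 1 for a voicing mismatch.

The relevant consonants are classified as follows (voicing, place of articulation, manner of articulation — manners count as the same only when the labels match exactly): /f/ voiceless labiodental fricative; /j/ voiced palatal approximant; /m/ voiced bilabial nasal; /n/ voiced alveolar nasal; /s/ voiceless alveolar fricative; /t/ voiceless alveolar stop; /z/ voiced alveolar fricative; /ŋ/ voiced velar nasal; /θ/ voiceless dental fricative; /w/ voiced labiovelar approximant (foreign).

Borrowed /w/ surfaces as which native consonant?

/j/ is closest: same manner (approximant), place distance 2 (labiovelar→palatal), same voicing; total 2. Next closest is /ŋ/ at distance 5.

j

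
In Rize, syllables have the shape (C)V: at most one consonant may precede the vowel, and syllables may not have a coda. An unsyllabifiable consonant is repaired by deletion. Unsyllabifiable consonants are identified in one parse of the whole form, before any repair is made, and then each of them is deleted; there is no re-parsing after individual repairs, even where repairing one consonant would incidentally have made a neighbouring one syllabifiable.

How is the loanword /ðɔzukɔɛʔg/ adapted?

ðɔzukɔɛ

Under (C)V, the unsyllabifiable consonants are /ʔ/, /g/ (no codas are permitted; onsets are limited to one consonant).
Deletion applies to /ʔ/, /g/.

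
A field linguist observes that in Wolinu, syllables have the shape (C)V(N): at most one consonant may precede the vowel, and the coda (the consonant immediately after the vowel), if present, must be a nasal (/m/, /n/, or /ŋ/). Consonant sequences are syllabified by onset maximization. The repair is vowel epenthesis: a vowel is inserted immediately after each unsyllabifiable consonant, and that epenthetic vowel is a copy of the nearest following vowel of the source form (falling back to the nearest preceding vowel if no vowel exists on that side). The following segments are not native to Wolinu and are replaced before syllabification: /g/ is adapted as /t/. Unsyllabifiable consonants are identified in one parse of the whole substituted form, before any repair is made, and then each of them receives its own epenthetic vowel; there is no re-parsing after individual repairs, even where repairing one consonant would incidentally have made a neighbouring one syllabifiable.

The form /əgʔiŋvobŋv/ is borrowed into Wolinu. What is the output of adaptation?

Substitution: /g/ → /t/, giving /ətʔiŋvobŋv/.
Syllabifying with onset maximization leaves /t/, /b/, /ŋ/, /v/ stranded (only a nasal (/m/, /n/, or /ŋ/) is licensed in coda position; onsets are limited to one consonant).
Epenthesis after each stranded consonant: /t/ → /ti/, /b/ → /bo/, /ŋ/ → /ŋo/, /v/ → /vo/.

ətiʔiŋvoboŋovo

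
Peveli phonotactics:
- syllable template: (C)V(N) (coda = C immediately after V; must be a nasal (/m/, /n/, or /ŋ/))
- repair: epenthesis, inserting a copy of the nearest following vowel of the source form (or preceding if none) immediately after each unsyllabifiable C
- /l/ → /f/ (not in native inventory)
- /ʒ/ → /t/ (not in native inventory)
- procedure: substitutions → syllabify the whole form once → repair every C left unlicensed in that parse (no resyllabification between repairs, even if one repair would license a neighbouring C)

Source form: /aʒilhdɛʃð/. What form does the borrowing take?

atifɛhɛdɛʃɛðɛ

Substitution: /ʒ/ → /t/, /l/ → /f/, giving /atifhdɛʃð/.
Syllabifying with onset maximization leaves /f/, /h/, /ʃ/, /ð/ stranded (only a nasal (/m/, /n/, or /ŋ/) is licensed in coda position; onsets are limited to one consonant).
Epenthesis after each stranded consonant: /f/ → /fɛ/, /h/ → /hɛ/, /ʃ/ → /ʃɛ/, /ð/ → /ðɛ/.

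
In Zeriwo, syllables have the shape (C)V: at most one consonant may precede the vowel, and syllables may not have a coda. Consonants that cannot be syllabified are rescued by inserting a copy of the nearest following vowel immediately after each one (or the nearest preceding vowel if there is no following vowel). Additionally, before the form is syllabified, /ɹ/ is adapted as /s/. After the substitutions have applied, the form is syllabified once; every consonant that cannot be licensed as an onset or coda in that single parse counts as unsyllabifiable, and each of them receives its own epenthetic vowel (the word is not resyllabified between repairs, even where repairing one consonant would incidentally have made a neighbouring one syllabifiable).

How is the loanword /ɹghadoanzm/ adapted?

sagahadoanazama

Substitution: /ɹ/ → /s/, giving /sghadoanzm/.
Under (C)V, the unsyllabifiable consonants are /s/, /g/, /n/, /z/, /m/ (no codas are permitted; onsets are limited to one consonant).
Each unlicensed consonant becomes the onset of a new syllable: /s/ → /sa/, /g/ → /ga/, /n/ → /na/, /z/ → /za/, /m/ → /ma/.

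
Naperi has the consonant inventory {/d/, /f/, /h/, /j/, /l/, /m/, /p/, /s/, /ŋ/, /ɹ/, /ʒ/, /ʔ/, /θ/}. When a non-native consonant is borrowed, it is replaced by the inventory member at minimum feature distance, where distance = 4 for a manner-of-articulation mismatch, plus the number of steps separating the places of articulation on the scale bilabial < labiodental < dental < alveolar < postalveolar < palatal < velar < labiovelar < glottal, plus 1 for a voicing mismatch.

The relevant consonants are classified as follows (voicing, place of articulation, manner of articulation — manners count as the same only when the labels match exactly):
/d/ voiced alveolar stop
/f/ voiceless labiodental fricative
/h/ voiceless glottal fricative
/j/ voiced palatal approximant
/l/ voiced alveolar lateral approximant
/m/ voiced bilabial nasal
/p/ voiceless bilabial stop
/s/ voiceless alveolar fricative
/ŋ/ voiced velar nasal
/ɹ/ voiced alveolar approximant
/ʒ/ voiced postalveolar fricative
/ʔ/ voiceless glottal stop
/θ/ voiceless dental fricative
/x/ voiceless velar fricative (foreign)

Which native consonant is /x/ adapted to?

/h/ is closest: same manner (fricative), place distance 2 (velar→glottal), same voicing; total 2. Next closest is /s/ at distance 3.

h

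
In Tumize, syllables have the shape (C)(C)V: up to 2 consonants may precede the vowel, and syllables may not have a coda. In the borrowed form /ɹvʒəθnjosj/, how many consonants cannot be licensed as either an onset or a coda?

4

The consonants /ɹ/, /θ/, /s/, /j/ cannot be parsed into a legal (C)(C)V syllable (no codas are permitted; onsets may contain at most 2 consonants).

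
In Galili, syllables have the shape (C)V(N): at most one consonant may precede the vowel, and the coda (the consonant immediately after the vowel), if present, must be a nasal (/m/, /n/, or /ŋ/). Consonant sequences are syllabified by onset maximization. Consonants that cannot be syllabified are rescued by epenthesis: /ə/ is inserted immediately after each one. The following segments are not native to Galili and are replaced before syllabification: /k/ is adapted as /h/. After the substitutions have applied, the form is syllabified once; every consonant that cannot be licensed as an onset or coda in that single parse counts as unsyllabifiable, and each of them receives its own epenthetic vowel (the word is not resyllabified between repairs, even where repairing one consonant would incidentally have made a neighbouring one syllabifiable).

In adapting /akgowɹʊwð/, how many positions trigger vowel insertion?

After substitution the input is /ahgowɹʊwð/.
The unsyllabifiable consonants are /h/, /w/, /w/, /ð/; each receives one epenthetic vowel.

4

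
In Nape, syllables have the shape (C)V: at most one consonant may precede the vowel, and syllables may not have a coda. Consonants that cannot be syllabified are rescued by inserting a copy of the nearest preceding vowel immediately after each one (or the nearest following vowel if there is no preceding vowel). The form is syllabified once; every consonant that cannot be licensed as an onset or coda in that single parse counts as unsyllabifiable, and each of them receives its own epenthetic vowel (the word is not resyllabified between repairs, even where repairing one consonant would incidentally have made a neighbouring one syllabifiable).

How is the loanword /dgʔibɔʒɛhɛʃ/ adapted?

digiʔibɔʒɛhɛʃɛ

The consonants /d/, /g/, /ʃ/ cannot be parsed into a legal (C)V syllable (no codas are permitted; onsets are limited to one consonant).
Each unlicensed consonant becomes the onset of a new syllable: /d/ → /di/, /g/ → /gi/, /ʃ/ → /ʃɛ/.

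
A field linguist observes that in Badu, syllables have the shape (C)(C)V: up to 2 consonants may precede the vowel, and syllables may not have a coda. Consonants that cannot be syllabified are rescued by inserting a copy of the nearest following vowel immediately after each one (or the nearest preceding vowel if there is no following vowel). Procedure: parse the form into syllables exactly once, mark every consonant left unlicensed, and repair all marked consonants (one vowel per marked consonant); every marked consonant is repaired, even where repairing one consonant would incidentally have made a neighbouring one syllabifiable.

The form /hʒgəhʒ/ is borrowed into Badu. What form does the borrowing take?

Under (C)(C)V, the unsyllabifiable consonants are /h/, /h/, /ʒ/ (no codas are permitted; onsets may contain at most 2 consonants).
Each unlicensed consonant becomes the onset of a new syllable: /h/ → /hə/, /h/ → /hə/, /ʒ/ → /ʒə/.

həʒgəhəʒə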